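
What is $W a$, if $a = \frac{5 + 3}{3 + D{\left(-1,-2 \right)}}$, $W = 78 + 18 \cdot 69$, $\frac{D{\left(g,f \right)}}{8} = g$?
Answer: $-2112$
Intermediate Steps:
$D{\left(g,f \right)} = 8 g$
$W = 1320$ ($W = 78 + 1242 = 1320$)
$a = - \frac{8}{5}$ ($a = \frac{5 + 3}{3 + 8 \left(-1\right)} = \frac{8}{3 - 8} = \frac{8}{-5} = 8 \left(- \frac{1}{5}\right) = - \frac{8}{5} \approx -1.6$)
$W a = 1320 \left(- \frac{8}{5}\right) = -2112$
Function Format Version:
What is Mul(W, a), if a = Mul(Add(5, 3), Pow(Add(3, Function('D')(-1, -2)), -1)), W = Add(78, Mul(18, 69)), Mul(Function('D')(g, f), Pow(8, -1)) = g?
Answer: -2112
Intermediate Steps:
Function('D')(g, f) = Mul(8, g)
W = 1320 (W = Add(78, 1242) = 1320)
a = Rational(-8, 5) (a = Mul(Add(5, 3), Pow(Add(3, Mul(8, -1)), -1)) = Mul(8, Pow(Add(3, -8), -1)) = Mul(8, Pow(-5, -1)) = Mul(8, Rational(-1, 5)) = Rational(-8, 5) ≈ -1.6000)
Mul(W, a) = Mul(1320, Rational(-8, 5)) = -2112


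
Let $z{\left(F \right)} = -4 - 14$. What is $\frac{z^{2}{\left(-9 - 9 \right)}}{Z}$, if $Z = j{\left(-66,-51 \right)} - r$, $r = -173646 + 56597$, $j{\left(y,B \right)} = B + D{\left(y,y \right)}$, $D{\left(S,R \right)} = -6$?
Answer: $\frac{81}{29248} \approx 0.0027694$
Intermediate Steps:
$z{\left(F \right)} = -18$ ($z{\left(F \right)} = -4 - 14 = -18$)
$j{\left(y,B \right)} = -6 + B$ ($j{\left(y,B \right)} = B - 6 = -6 + B$)
$r = -117049$
$Z = 116992$ ($Z = \left(-6 - 51\right) - -117049 = -57 + 117049 = 116992$)
$\frac{z^{2}{\left(-9 - 9 \right)}}{Z} = \frac{\left(-18\right)^{2}}{116992} = 324 \cdot \frac{1}{116992} = \frac{81}{29248}$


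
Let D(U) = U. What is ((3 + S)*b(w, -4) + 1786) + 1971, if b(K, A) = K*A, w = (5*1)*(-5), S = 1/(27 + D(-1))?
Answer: 52791/13 ≈ 4060.8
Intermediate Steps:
S = 1/26 (S = 1/(27 - 1) = 1/26 ≈ 0.038462)
w = -25 (w = 5*(-5) = -25)
b(K, A) = A*K
((3 + S)*b(w, -4) + 1786) + 1971 = ((3 + 1/26)*(-4*(-25)) + 1786) + 1971 = ((79/26)*100 + 1786) + 1971 = (3950/13 + 1786) + 1971 = 27168/13 + 1971 = 52791/13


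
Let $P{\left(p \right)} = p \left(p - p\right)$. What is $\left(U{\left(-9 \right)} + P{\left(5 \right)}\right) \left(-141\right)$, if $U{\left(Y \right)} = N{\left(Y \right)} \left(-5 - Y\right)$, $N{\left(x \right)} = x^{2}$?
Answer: $-45684$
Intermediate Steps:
$P{\left(p \right)} = 0$ ($P{\left(p \right)} = p 0 = 0$)
$U{\left(Y \right)} = Y^{2} \left(-5 - Y\right)$
$\left(U{\left(-9 \right)} + P{\left(5 \right)}\right) \left(-141\right) = \left(\left(-9\right)^{2} \left(-5 - -9\right) + 0\right) \left(-141\right) = \left(81 \left(-5 + 9\right) + 0\right) \left(-141\right) = \left(81 \cdot 4 + 0\right) \left(-141\right) = \left(324 + 0\right) \left(-141\right) = 324 \left(-141\right) = -45684$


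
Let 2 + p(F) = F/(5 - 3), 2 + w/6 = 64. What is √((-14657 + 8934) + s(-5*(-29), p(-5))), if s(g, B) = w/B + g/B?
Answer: I*√52541/3 ≈ 76.406*I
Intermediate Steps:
w = 372 (w = -12 + 6*64 = -12 + 384 = 372)
p(F) = -2 + F/2 (p(F) = -2 + F/(5 - 3) = -2 + F/2)
s(g, B) = 372/B + g/B
√((-14657 + 8934) + s(-5*(-29), p(-5))) = √((-14657 + 8934) + (372 - 5*(-29))/(-2 + (½)*(-5))) = √(-5723 + (372 + 145)/(-2 - 5/2)) = √(-5723 + 517/(-9/2)) = √(-5723 - 2/9*517) = √(-5723 - 1034/9) = √(-52541/9) = I*√52541/3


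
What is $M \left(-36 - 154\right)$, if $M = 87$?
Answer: $-16530$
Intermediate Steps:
$M \left(-36 - 154\right) = 87 \left(-36 - 154\right) = 87 \left(-190\right) = -16530$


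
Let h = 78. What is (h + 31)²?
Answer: 11881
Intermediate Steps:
(h + 31)² = (78 + 31)² = 109² = 11881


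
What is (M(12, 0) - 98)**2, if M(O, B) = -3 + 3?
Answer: 9604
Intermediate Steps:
M(O, B) = 0
(M(12, 0) - 98)**2 = (0 - 98)**2 = (-98)**2 = 9604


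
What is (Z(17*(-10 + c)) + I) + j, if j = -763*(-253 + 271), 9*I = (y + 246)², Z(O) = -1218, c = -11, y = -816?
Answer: 21148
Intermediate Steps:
I = 36100 (I = (-816 + 246)²/9 = (⅑)*(-570)² = (⅑)*324900 = 36100)
j = -13734 (j = -763*18 = -13734)
(Z(17*(-10 + c)) + I) + j = (-1218 + 36100) - 13734 = 34882 - 13734 = 21148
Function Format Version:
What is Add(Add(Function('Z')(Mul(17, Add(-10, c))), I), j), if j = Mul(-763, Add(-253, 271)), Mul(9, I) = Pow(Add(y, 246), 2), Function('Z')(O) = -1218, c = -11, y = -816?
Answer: 21148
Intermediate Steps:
I = 36100 (I = Mul(Rational(1, 9), Pow(Add(-816, 246), 2)) = Mul(Rational(1, 9), Pow(-570, 2)) = Mul(Rational(1, 9), 324900) = 36100)
j = -13734 (j = Mul(-763, 18) = -13734)
Add(Add(Function('Z')(Mul(17, Add(-10, c))), I), j) = Add(Add(-1218, 36100), -13734) = Add(34882, -13734) = 21148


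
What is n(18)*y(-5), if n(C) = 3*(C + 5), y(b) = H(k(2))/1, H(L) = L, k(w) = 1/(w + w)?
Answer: 69/4 ≈ 17.250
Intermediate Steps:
k(w) = 1/(2*w)
y(b) = 1/4 (y(b) = ((1/2)/2)/1 = ((1/2)*(1/2))*1 = (1/4)*1 = 1/4)
n(C) = 15 + 3*C (n(C) = 3*(5 + C) = 15 + 3*C)
n(18)*y(-5) = (15 + 3*18)*(1/4) = (15 + 54)*(1/4) = 69*(1/4) = 69/4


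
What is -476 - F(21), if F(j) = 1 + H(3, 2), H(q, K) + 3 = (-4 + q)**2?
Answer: -475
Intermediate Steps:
H(q, K) = -3 + (-4 + q)**2
F(j) = -1 (F(j) = 1 + (-3 + (-4 + 3)**2) = 1 + (-3 + (-1)**2) = 1 + (-3 + 1) = 1 - 2 = -1)
-476 - F(21) = -476 - 1*(-1) = -476 + 1 = -475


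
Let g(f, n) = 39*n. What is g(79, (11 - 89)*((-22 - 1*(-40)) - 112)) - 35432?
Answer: 250516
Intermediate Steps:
g(79, (11 - 89)*((-22 - 1*(-40)) - 112)) - 35432 = 39*((11 - 89)*((-22 - 1*(-40)) - 112)) - 35432 = 39*(-78*((-22 + 40) - 112)) - 35432 = 39*(-78*(18 - 112)) - 35432 = 39*(-78*(-94)) - 35432 = 39*7332 - 35432 = 285948 - 35432 = 250516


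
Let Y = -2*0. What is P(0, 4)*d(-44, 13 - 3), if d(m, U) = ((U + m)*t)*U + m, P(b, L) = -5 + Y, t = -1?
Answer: -1480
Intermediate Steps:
Y = 0
P(b, L) = -5 (P(b, L) = -5 + 0 = -5)
d(m, U) = m + U*(-U - m) (d(m, U) = ((U + m)*(-1))*U + m = (-U - m)*U + m = U*(-U - m) + m = m + U*(-U - m))
P(0, 4)*d(-44, 13 - 3) = -5*(-44 - (13 - 3)² - 1*(13 - 3)*(-44)) = -5*(-44 - 1*10² - 1*10*(-44)) = -5*(-44 - 1*100 + 440) = -5*(-44 - 100 + 440) = -5*296 = -1480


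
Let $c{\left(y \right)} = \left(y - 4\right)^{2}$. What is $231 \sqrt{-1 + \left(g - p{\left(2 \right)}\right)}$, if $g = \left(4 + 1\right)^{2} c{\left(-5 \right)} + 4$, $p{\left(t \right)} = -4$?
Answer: $924 \sqrt{127} \approx 10413.0$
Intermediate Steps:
$c{\left(y \right)} = \left(-4 + y\right)^{2}$
$g = 2029$ ($g = \left(4 + 1\right)^{2} \left(-4 - 5\right)^{2} + 4 = 5^{2} \left(-9\right)^{2} + 4 = 25 \cdot 81 + 4 = 2025 + 4 = 2029$)
$231 \sqrt{-1 + \left(g - p{\left(2 \right)}\right)} = 231 \sqrt{-1 + \left(2029 - -4\right)} = 231 \sqrt{-1 + \left(2029 + 4\right)} = 231 \sqrt{-1 + 2033} = 231 \sqrt{2032} = 231 \cdot 4 \sqrt{127} = 924 \sqrt{127}$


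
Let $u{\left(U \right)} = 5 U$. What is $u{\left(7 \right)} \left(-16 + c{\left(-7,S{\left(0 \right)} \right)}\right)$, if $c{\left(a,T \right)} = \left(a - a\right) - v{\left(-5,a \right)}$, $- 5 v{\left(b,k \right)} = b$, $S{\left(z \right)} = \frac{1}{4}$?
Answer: $-595$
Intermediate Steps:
$S{\left(z \right)} = \frac{1}{4}$
$v{\left(b,k \right)} = - \frac{b}{5}$
$c{\left(a,T \right)} = -1$ ($c{\left(a,T \right)} = \left(a - a\right) - \left(- \frac{1}{5}\right) \left(-5\right) = 0 - 1 = -1$)
$u{\left(7 \right)} \left(-16 + c{\left(-7,S{\left(0 \right)} \right)}\right) = 5 \cdot 7 \left(-16 - 1\right) = 35 \left(-17\right) = -595$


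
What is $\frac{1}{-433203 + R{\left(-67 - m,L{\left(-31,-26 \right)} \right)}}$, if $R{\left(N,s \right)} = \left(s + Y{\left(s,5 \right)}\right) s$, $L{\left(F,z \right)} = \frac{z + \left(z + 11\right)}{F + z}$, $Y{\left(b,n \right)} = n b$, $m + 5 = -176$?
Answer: $- \frac{1083}{469155487} \approx -2.3084 \cdot 10^{-6}$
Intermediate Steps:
$m = -181$ ($m = -5 - 176 = -181$)
$Y{\left(b,n \right)} = b n$
$L{\left(F,z \right)} = \frac{11 + 2 z}{F + z}$ ($L{\left(F,z \right)} = \frac{z + \left(11 + z\right)}{F + z} = \frac{11 + 2 z}{F + z}$)
$R{\left(N,s \right)} = 6 s^{2}$ ($R{\left(N,s \right)} = \left(s + s 5\right) s = \left(s + 5 s\right) s = 6 s s = 6 s^{2}$)
$\frac{1}{-433203 + R{\left(-67 - m,L{\left(-31,-26 \right)} \right)}} = \frac{1}{-433203 + 6 \left(\frac{11 + 2 \left(-26\right)}{-31 - 26}\right)^{2}} = \frac{1}{-433203 + 6 \left(\frac{11 - 52}{-57}\right)^{2}} = \frac{1}{-433203 + 6 \left(\left(- \frac{1}{57}\right) \left(-41\right)\right)^{2}} = \frac{1}{-433203 + 6 \left(\frac{41}{57}\right)^{2}} = \frac{1}{-433203 + 6 \cdot \frac{1681}{3249}} = \frac{1}{-433203 + \frac{3362}{1083}} = \frac{1}{- \frac{469155487}{1083}} = - \frac{1083}{469155487}$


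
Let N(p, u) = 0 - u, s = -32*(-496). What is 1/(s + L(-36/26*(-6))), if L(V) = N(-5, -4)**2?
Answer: 1/15888 ≈ 6.2941e-5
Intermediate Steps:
s = 15872
N(p, u) = -u
L(V) = 16 (L(V) = (-1*(-4))**2 = 4**2 = 16)
1/(s + L(-36/26*(-6))) = 1/(15872 + 16) = 1/15888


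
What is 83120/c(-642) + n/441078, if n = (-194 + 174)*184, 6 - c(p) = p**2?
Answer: -1060531800/5049828509 ≈ -0.21001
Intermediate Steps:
c(p) = 6 - p**2
n = -3680 (n = -20*184 = -3680)
83120/c(-642) + n/441078 = 83120/(6 - 1*(-642)**2) - 3680/441078 = 83120/(6 - 1*412164) - 3680*1/441078 = 83120/(6 - 412164) - 1840/220539 = 83120/(-412158) - 1840/220539 = 83120*(-1/412158) - 1840/220539 = -41560/206079 - 1840/220539 = -1060531800/5049828509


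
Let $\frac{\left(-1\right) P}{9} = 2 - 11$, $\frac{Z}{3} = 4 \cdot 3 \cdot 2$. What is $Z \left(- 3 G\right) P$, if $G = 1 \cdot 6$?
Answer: $-104976$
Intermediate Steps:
$Z = 72$ ($Z = 3 \cdot 4 \cdot 3 \cdot 2 = 3 \cdot 12 \cdot 2 = 3 \cdot 24 = 72$)
$G = 6$
$P = 81$ ($P = - 9 \left(2 - 11\right) = \left(-9\right) \left(-9\right) = 81$)
$Z \left(- 3 G\right) P = 72 \left(\left(-3\right) 6\right) 81 = 72 \left(-18\right) 81 = \left(-1296\right) 81 = -104976$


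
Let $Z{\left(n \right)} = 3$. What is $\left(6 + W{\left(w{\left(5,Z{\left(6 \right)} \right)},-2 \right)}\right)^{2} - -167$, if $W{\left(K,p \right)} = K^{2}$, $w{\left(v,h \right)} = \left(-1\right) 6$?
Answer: $1931$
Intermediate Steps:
$w{\left(v,h \right)} = -6$
$\left(6 + W{\left(w{\left(5,Z{\left(6 \right)} \right)},-2 \right)}\right)^{2} - -167 = \left(6 + \left(-6\right)^{2}\right)^{2} - -167 = \left(6 + 36\right)^{2} + 167 = 42^{2} + 167 = 1764 + 167 = 1931$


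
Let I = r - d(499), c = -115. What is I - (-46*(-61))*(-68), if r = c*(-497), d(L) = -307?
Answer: 248270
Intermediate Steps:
r = 57155 (r = -115*(-497) = 57155)
I = 57462 (I = 57155 - 1*(-307) = 57155 + 307 = 57462)
I - (-46*(-61))*(-68) = 57462 - (-46*(-61))*(-68) = 57462 - 2806*(-68) = 57462 - 1*(-190808) = 57462 + 190808 = 248270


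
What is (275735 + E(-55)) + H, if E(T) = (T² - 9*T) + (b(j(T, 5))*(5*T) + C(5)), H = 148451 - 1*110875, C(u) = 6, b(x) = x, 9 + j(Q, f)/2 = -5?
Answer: 324537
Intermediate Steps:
j(Q, f) = -28 (j(Q, f) = -18 + 2*(-5) = -18 - 10 = -28)
H = 37576 (H = 148451 - 110875 = 37576)
E(T) = 6 + T² - 149*T (E(T) = (T² - 9*T) + (-140*T + 6) = (T² - 9*T) + (6 - 140*T) = 6 + T² - 149*T)
(275735 + E(-55)) + H = (275735 + (6 + (-55)² - 149*(-55))) + 37576 = (275735 + (6 + 3025 + 8195)) + 37576 = (275735 + 11226) + 37576 = 286961 + 37576 = 324537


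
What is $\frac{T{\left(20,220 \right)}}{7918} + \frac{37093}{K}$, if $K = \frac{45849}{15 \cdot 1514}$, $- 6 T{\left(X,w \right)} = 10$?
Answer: $\frac{6669980837125}{363032382} \approx 18373.0$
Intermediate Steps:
$T{\left(X,w \right)} = - \frac{5}{3}$ ($T{\left(X,w \right)} = \left(- \frac{1}{6}\right) 10 = - \frac{5}{3}$)
$K = \frac{15283}{7570}$ ($K = \frac{45849}{22710} = 45849 \cdot \frac{1}{22710} = \frac{15283}{7570} \approx 2.0189$)
$\frac{T{\left(20,220 \right)}}{7918} + \frac{37093}{K} = - \frac{5}{3 \cdot 7918} + \frac{37093}{\frac{15283}{7570}} = \left(- \frac{5}{3}\right) \frac{1}{7918} + 37093 \cdot \frac{7570}{15283} = - \frac{5}{23754} + \frac{280794010}{15283} = \frac{6669980837125}{363032382}$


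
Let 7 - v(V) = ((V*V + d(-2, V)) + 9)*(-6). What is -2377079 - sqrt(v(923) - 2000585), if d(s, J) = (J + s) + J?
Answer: -2377079 - sqrt(3122114) ≈ -2.3788e+6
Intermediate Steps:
d(s, J) = s + 2*J
v(V) = 49 + 6*V**2 + 12*V (v(V) = 7 - ((V*V + (-2 + 2*V)) + 9)*(-6) = 7 - ((V**2 + (-2 + 2*V)) + 9)*(-6) = 7 - ((-2 + V**2 + 2*V) + 9)*(-6) = 7 - (7 + V**2 + 2*V)*(-6) = 7 - (-42 - 12*V - 6*V**2) = 7 + (42 + 6*V**2 + 12*V) = 49 + 6*V**2 + 12*V)
-2377079 - sqrt(v(923) - 2000585) = -2377079 - sqrt((49 + 6*923**2 + 12*923) - 2000585) = -2377079 - sqrt((49 + 6*851929 + 11076) - 2000585) = -2377079 - sqrt((49 + 5111574 + 11076) - 2000585) = -2377079 - sqrt(5122699 - 2000585) = -2377079 - sqrt(3122114)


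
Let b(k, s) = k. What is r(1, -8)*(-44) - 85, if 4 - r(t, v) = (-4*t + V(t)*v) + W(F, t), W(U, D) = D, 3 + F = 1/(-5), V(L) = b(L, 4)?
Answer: -745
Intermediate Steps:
V(L) = L
F = -16/5 (F = -3 + 1/(-5) = -3 - ⅕ = -16/5 ≈ -3.2000)
r(t, v) = 4 + 3*t - t*v (r(t, v) = 4 - ((-4*t + t*v) + t) = 4 - (-3*t + t*v) = 4 + (3*t - t*v) = 4 + 3*t - t*v)
r(1, -8)*(-44) - 85 = (4 + 3*1 - 1*1*(-8))*(-44) - 85 = (4 + 3 + 8)*(-44) - 85 = 15*(-44) - 85 = -660 - 85 = -745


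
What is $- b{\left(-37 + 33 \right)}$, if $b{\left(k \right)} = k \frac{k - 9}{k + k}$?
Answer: $\frac{13}{2} \approx 6.5$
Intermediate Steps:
$b{\left(k \right)} = - \frac{9}{2} + \frac{k}{2}$ ($b{\left(k \right)} = k \frac{-9 + k}{2 k} = - \frac{9}{2} + \frac{k}{2}$)
$- b{\left(-37 + 33 \right)} = - (- \frac{9}{2} + \frac{-37 + 33}{2}) = - (- \frac{9}{2} + \frac{1}{2} \left(-4\right)) = - (- \frac{9}{2} - 2) = \left(-1\right) \left(- \frac{13}{2}\right) = \frac{13}{2}$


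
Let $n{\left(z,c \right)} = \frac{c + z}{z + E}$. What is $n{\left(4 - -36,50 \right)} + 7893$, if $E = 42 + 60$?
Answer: $\frac{560448}{71} \approx 7893.6$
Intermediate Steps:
$E = 102$
$n{\left(z,c \right)} = \frac{c + z}{102 + z}$ ($n{\left(z,c \right)} = \frac{c + z}{z + 102} = \frac{c + z}{102 + z}$)
$n{\left(4 - -36,50 \right)} + 7893 = \frac{50 + \left(4 - -36\right)}{102 + \left(4 - -36\right)} + 7893 = \frac{50 + \left(4 + 36\right)}{102 + \left(4 + 36\right)} + 7893 = \frac{50 + 40}{102 + 40} + 7893 = \frac{1}{142} \cdot 90 + 7893 = \frac{45}{71} + 7893 = \frac{560448}{71}$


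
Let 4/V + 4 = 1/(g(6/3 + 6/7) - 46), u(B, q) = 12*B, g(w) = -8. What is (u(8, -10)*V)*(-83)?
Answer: 1721088/217 ≈ 7931.3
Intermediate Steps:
V = -216/217 (V = 4/(-4 + 1/(-8 - 46)) = 4/(-4 + 1/(-54)) = 4/(-4 - 1/54) = 4/(-217/54) = 4*(-54/217) = -216/217 ≈ -0.99539)
(u(8, -10)*V)*(-83) = ((12*8)*(-216/217))*(-83) = (96*(-216/217))*(-83) = -20736/217*(-83) = 1721088/217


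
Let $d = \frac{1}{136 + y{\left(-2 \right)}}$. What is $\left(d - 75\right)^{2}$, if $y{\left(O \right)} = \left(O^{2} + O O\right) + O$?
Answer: $\frac{113401201}{20164} \approx 5623.9$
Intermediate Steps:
$y{\left(O \right)} = O + 2 O^{2}$ ($y{\left(O \right)} = \left(O^{2} + O^{2}\right) + O = 2 O^{2} + O = O + 2 O^{2}$)
$d = \frac{1}{142}$ ($d = \frac{1}{136 - 2 \left(1 + 2 \left(-2\right)\right)} = \frac{1}{136 - 2 \left(1 - 4\right)} = \frac{1}{136 - -6} = \frac{1}{136 + 6} = \frac{1}{142} \approx 0.0070423$)
$\left(d - 75\right)^{2} = \left(\frac{1}{142} - 75\right)^{2} = \left(- \frac{10649}{142}\right)^{2} = \frac{113401201}{20164}$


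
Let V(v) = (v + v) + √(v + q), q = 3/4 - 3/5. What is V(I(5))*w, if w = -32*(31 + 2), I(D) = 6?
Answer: -12672 - 528*√615/5 ≈ -15291.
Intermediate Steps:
q = 3/20 (q = 3*(¼) - 3*⅕ = ¾ - ⅗ = 3/20 ≈ 0.15000)
V(v) = √(3/20 + v) + 2*v (V(v) = (v + v) + √(v + 3/20) = 2*v + √(3/20 + v) = √(3/20 + v) + 2*v)
w = -1056 (w = -32*33 = -1056)
V(I(5))*w = (2*6 + √(15 + 100*6)/10)*(-1056) = (12 + √(15 + 600)/10)*(-1056) = (12 + √615/10)*(-1056) = -12672 - 528*√615/5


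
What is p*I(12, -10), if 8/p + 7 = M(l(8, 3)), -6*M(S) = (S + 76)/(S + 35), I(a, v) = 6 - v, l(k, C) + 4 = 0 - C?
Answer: -7168/415 ≈ -17.272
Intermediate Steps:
l(k, C) = -4 - C (l(k, C) = -4 + (0 - C) = -4 - C)
M(S) = -(76 + S)/(6*(35 + S)) (M(S) = -(S + 76)/(6*(S + 35)) = -(76 + S)/(6*(35 + S)))
p = -448/415 (p = 8/(-7 + (-76 - (-4 - 1*3))/(6*(35 + (-4 - 1*3)))) = 8/(-7 + (-76 - (-4 - 3))/(6*(35 + (-4 - 3)))) = 8/(-7 + (-76 - 1*(-7))/(6*(35 - 7))) = 8/(-7 + (⅙)*(-76 + 7)/28) = 8/(-7 + (⅙)*(1/28)*(-69)) = 8/(-7 - 23/56) = 8/(-415/56) = 8*(-56/415) = -448/415 ≈ -1.0795)
p*I(12, -10) = -448*(6 - 1*(-10))/415 = -448*(6 + 10)/415 = -448/415*16 = -7168/415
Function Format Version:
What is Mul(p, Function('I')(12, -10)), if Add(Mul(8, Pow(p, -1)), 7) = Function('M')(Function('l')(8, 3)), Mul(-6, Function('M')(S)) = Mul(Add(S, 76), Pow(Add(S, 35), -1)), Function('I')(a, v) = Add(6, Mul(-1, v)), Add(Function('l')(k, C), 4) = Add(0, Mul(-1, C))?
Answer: Rational(-7168, 415) ≈ -17.272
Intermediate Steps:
Function('l')(k, C) = Add(-4, Mul(-1, C)) (Function('l')(k, C) = Add(-4, Add(0, Mul(-1, C))) = Add(-4, Mul(-1, C)))
Function('M')(S) = Mul(Rational(-1, 6), Pow(Add(35, S), -1), Add(76, S)) (Function('M')(S) = Mul(Rational(-1, 6), Mul(Add(S, 76), Pow(Add(S, 35), -1))) = Mul(Rational(-1, 6), Mul(Add(76, S), Pow(Add(35, S), -1))) = Mul(Rational(-1, 6), Mul(Pow(Add(35, S), -1), Add(76, S))) = Mul(Rational(-1, 6), Pow(Add(35, S), -1), Add(76, S)))
p = Rational(-448, 415) (p = Mul(8, Pow(Add(-7, Mul(Rational(1, 6), Pow(Add(35, Add(-4, Mul(-1, 3))), -1), Add(-76, Mul(-1, Add(-4, Mul(-1, 3)))))), -1)) = Mul(8, Pow(Add(-7, Mul(Rational(1, 6), Pow(Add(35, Add(-4, -3)), -1), Add(-76, Mul(-1, Add(-4, -3))))), -1)) = Mul(8, Pow(Add(-7, Mul(Rational(1, 6), Pow(Add(35, -7), -1), Add(-76, Mul(-1, -7)))), -1)) = Mul(8, Pow(Add(-7, Mul(Rational(1, 6), Pow(28, -1), Add(-76, 7))), -1)) = Mul(8, Pow(Add(-7, Mul(Rational(1, 6), Rational(1, 28), -69)), -1)) = Mul(8, Pow(Add(-7, Rational(-23, 56)), -1)) = Mul(8, Pow(Rational(-415, 56), -1)) = Mul(8, Rational(-56, 415)) = Rational(-448, 415) ≈ -1.0795)
Mul(p, Function('I')(12, -10)) = Mul(Rational(-448, 415), Add(6, Mul(-1, -10))) = Mul(Rational(-448, 415), Add(6, 10)) = Mul(Rational(-448, 415), 16) = Rational(-7168, 415)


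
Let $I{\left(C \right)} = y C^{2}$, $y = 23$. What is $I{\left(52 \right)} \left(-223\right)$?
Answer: $-13868816$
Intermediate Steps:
$I{\left(C \right)} = 23 C^{2}$
$I{\left(52 \right)} \left(-223\right) = 23 \cdot 52^{2} \left(-223\right) = 23 \cdot 2704 \left(-223\right) = 62192 \left(-223\right) = -13868816$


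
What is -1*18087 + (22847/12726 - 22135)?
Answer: -511842325/12726 ≈ -40220.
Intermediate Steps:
-1*18087 + (22847/12726 - 22135) = -18087 + (22847*(1/12726) - 22135) = -18087 + (22847/12726 - 22135) = -18087 - 281667163/12726 = -511842325/12726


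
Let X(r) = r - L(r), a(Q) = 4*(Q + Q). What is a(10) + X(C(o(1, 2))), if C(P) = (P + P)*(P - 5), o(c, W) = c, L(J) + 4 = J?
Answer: 84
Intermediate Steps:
L(J) = -4 + J
a(Q) = 8*Q (a(Q) = 4*(2*Q) = 8*Q)
C(P) = 2*P*(-5 + P) (C(P) = (2*P)*(-5 + P) = 2*P*(-5 + P))
X(r) = 4 (X(r) = r - (-4 + r) = r + (4 - r) = 4)
a(10) + X(C(o(1, 2))) = 8*10 + 4 = 80 + 4 = 84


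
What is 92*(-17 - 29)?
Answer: -4232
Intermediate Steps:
92*(-17 - 29) = 92*(-46) = -4232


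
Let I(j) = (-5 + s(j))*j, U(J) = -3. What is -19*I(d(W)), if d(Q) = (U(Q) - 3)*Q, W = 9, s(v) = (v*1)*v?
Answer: 2986686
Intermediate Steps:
s(v) = v**2 (s(v) = v*v = v**2)
d(Q) = -6*Q (d(Q) = (-3 - 3)*Q = -6*Q)
I(j) = j*(-5 + j**2) (I(j) = (-5 + j**2)*j = j*(-5 + j**2))
-19*I(d(W)) = -19*(-6*9)*(-5 + (-6*9)**2) = -(-1026)*(-5 + (-54)**2) = -(-1026)*(-5 + 2916) = -(-1026)*2911 = -19*(-157194) = 2986686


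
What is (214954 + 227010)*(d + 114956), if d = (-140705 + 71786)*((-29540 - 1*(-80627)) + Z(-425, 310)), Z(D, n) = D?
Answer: -1543099371984808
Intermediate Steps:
d = -3491574378 (d = (-140705 + 71786)*((-29540 - 1*(-80627)) - 425) = -68919*((-29540 + 80627) - 425) = -68919*(51087 - 425) = -68919*50662 = -3491574378)
(214954 + 227010)*(d + 114956) = (214954 + 227010)*(-3491574378 + 114956) = 441964*(-3491459422) = -1543099371984808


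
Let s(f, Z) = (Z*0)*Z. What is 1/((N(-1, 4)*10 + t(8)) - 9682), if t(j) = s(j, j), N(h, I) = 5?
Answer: -1/9632 ≈ -0.00010382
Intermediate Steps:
s(f, Z) = 0 (s(f, Z) = 0*Z = 0)
t(j) = 0
1/((N(-1, 4)*10 + t(8)) - 9682) = 1/((5*10 + 0) - 9682) = 1/((50 + 0) - 9682) = 1/(50 - 9682) = 1/(-9632) = -1/9632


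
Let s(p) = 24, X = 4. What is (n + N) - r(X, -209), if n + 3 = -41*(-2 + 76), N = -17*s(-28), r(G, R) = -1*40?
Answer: -3405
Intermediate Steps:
r(G, R) = -40
N = -408 (N = -17*24 = -408)
n = -3037 (n = -3 - 41*(-2 + 76) = -3 - 41*74 = -3 - 3034 = -3037)
(n + N) - r(X, -209) = (-3037 - 408) - 1*(-40) = -3445 + 40 = -3405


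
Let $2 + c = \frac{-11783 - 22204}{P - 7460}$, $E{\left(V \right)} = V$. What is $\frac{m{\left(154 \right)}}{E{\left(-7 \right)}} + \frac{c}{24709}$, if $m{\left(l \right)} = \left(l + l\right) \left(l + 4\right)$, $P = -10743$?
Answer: $- \frac{3126856150923}{449777927} \approx -6952.0$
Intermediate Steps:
$m{\left(l \right)} = 2 l \left(4 + l\right)$
$c = - \frac{2419}{18203}$ ($c = -2 + \frac{-11783 - 22204}{-10743 - 7460} = -2 - \frac{33987}{-18203} = -2 - - \frac{33987}{18203} = -2 + \frac{33987}{18203} = - \frac{2419}{18203} \approx -0.13289$)
$\frac{m{\left(154 \right)}}{E{\left(-7 \right)}} + \frac{c}{24709} = \frac{2 \cdot 154 \left(4 + 154\right)}{-7} - \frac{2419}{18203 \cdot 24709} = 2 \cdot 154 \cdot 158 \left(- \frac{1}{7}\right) - \frac{2419}{449777927} = 48664 \left(- \frac{1}{7}\right) - \frac{2419}{449777927} = -6952 - \frac{2419}{449777927} = - \frac{3126856150923}{449777927}$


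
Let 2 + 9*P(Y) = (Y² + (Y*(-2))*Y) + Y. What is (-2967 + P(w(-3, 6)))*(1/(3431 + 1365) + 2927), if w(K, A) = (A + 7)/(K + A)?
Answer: -3375762319175/388476 ≈ -8.6898e+6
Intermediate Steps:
w(K, A) = (7 + A)/(A + K)
P(Y) = -2/9 - Y²/9 + Y/9 (P(Y) = -2/9 + ((Y² + (Y*(-2))*Y) + Y)/9 = -2/9 + ((Y² + (-2*Y)*Y) + Y)/9 = -2/9 + ((Y² - 2*Y²) + Y)/9 = -2/9 + (-Y² + Y)/9 = -2/9 + (Y - Y²)/9 = -2/9 + (-Y²/9 + Y/9) = -2/9 - Y²/9 + Y/9)
(-2967 + P(w(-3, 6)))*(1/(3431 + 1365) + 2927) = (-2967 + (-2/9 - (7 + 6)²/(6 - 3)²/9 + ((7 + 6)/(6 - 3))/9))*(1/(3431 + 1365) + 2927) = (-2967 + (-2/9 - (13/3)²/9 + (13/3)/9))*(1/4796 + 2927) = (-2967 + (-2/9 - ((⅓)*13)²/9 + ((⅓)*13)/9))*(1/4796 + 2927) = (-2967 + (-2/9 - (13/3)²/9 + (⅑)*(13/3)))*(14037893/4796) = (-2967 + (-2/9 - ⅑*169/9 + 13/27))*(14037893/4796) = (-2967 + (-2/9 - 169/81 + 13/27))*(14037893/4796) = (-2967 - 148/81)*(14037893/4796) = -240475/81*14037893/4796 = -3375762319175/388476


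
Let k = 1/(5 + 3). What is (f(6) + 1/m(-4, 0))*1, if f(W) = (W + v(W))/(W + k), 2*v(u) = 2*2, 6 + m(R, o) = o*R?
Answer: 335/294 ≈ 1.1395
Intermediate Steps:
m(R, o) = -6 + R*o (m(R, o) = -6 + o*R = -6 + R*o)
k = ⅛ (k = 1/8 = ⅛ ≈ 0.12500)
v(u) = 2 (v(u) = (2*2)/2 = (½)*4 = 2)
f(W) = (2 + W)/(⅛ + W) (f(W) = (W + 2)/(W + ⅛) = (2 + W)/(⅛ + W))
(f(6) + 1/m(-4, 0))*1 = (8*(2 + 6)/(1 + 8*6) + 1/(-6 - 4*0))*1 = (8*8/(1 + 48) + 1/(-6 + 0))*1 = (8*8/49 + 1/(-6))*1 = (8*(1/49)*8 - ⅙)*1 = (64/49 - ⅙)*1 = (335/294)*1 = 335/294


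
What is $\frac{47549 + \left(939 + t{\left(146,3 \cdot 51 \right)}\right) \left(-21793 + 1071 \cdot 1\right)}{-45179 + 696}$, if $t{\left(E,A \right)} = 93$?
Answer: $\frac{21337555}{44483} \approx 479.68$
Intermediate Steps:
$\frac{47549 + \left(939 + t{\left(146,3 \cdot 51 \right)}\right) \left(-21793 + 1071 \cdot 1\right)}{-45179 + 696} = \frac{47549 + \left(939 + 93\right) \left(-21793 + 1071 \cdot 1\right)}{-45179 + 696} = \frac{47549 + 1032 \left(-21793 + 1071\right)}{-44483} = \left(47549 + 1032 \left(-20722\right)\right) \left(- \frac{1}{44483}\right) = \left(47549 - 21385104\right) \left(- \frac{1}{44483}\right) = \left(-21337555\right) \left(- \frac{1}{44483}\right) = \frac{21337555}{44483}$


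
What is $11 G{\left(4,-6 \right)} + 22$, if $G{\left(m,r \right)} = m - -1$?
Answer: $77$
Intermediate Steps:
$G{\left(m,r \right)} = 1 + m$ ($G{\left(m,r \right)} = m + 1 = 1 + m$)
$11 G{\left(4,-6 \right)} + 22 = 11 \left(1 + 4\right) + 22 = 11 \cdot 5 + 22 = 55 + 22 = 77$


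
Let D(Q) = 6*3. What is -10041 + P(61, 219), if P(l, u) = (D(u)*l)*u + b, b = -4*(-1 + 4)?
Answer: 230409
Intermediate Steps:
D(Q) = 18
b = -12 (b = -4*3 = -12)
P(l, u) = -12 + 18*l*u (P(l, u) = (18*l)*u - 12 = 18*l*u - 12 = -12 + 18*l*u)
-10041 + P(61, 219) = -10041 + (-12 + 18*61*219) = -10041 + (-12 + 240462) = -10041 + 240450 = 230409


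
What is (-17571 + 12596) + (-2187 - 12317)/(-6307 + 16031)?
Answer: -12097851/2431 ≈ -4976.5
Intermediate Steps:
(-17571 + 12596) + (-2187 - 12317)/(-6307 + 16031) = -4975 - 14504/9724 = -4975 - 14504*1/9724 = -4975 - 3626/2431 = -12097851/2431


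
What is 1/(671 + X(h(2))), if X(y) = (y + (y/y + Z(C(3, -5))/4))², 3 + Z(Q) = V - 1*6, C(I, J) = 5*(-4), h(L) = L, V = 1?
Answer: 1/672 ≈ 0.0014881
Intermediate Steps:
C(I, J) = -20
Z(Q) = -8 (Z(Q) = -3 + (1 - 1*6) = -3 + (1 - 6) = -3 - 5 = -8)
X(y) = (-1 + y)² (X(y) = (y + (y/y - 8/4))² = (y + (1 - 8*¼))² = (y + (1 - 2))² = (y - 1)² = (-1 + y)²)
1/(671 + X(h(2))) = 1/(671 + (-1 + 2)²) = 1/(671 + 1²) = 1/(671 + 1) = 1/672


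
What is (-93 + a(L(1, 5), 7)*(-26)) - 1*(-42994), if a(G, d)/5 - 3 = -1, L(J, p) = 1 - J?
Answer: 42641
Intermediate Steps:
a(G, d) = 10 (a(G, d) = 15 + 5*(-1) = 15 - 5 = 10)
(-93 + a(L(1, 5), 7)*(-26)) - 1*(-42994) = (-93 + 10*(-26)) - 1*(-42994) = (-93 - 260) + 42994 = -353 + 42994 = 42641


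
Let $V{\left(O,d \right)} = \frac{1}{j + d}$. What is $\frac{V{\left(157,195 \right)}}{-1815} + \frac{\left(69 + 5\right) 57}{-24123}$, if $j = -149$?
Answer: $- \frac{10672271}{61031190} \approx -0.17487$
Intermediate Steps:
$V{\left(O,d \right)} = \frac{1}{-149 + d}$
$\frac{V{\left(157,195 \right)}}{-1815} + \frac{\left(69 + 5\right) 57}{-24123} = \frac{1}{\left(-149 + 195\right) \left(-1815\right)} + \frac{\left(69 + 5\right) 57}{-24123} = \frac{1}{46} \left(- \frac{1}{1815}\right) + 74 \cdot 57 \left(- \frac{1}{24123}\right) = \frac{1}{46} \left(- \frac{1}{1815}\right) + 4218 \left(- \frac{1}{24123}\right) = - \frac{1}{83490} - \frac{1406}{8041} = - \frac{10672271}{61031190}$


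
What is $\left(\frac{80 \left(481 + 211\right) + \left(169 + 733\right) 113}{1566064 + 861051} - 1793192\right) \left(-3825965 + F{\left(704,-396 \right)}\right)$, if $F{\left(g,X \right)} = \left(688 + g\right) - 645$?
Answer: $\frac{16648431440215597092}{2427115} \approx 6.8593 \cdot 10^{12}$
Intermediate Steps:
$F{\left(g,X \right)} = 43 + g$
$\left(\frac{80 \left(481 + 211\right) + \left(169 + 733\right) 113}{1566064 + 861051} - 1793192\right) \left(-3825965 + F{\left(704,-396 \right)}\right) = \left(\frac{80 \left(481 + 211\right) + \left(169 + 733\right) 113}{1566064 + 861051} - 1793192\right) \left(-3825965 + \left(43 + 704\right)\right) = \left(\frac{80 \cdot 692 + 902 \cdot 113}{2427115} - 1793192\right) \left(-3825965 + 747\right) = \left(\left(55360 + 101926\right) \frac{1}{2427115} - 1793192\right) \left(-3825218\right) = \left(157286 \cdot \frac{1}{2427115} - 1793192\right) \left(-3825218\right) = \left(\frac{157286}{2427115} - 1793192\right) \left(-3825218\right) = \left(- \frac{4352283043794}{2427115}\right) \left(-3825218\right) = \frac{16648431440215597092}{2427115}$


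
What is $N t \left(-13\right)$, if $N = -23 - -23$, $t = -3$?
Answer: $0$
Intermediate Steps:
$N = 0$ ($N = -23 + 23 = 0$)
$N t \left(-13\right) = 0 \left(-3\right) \left(-13\right) = 0 \left(-13\right) = 0$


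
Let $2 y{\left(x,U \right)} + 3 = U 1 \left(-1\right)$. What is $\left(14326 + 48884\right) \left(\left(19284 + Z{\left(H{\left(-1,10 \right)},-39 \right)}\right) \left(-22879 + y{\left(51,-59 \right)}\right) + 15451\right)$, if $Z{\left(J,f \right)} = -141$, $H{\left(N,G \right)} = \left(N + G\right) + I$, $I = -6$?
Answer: $-27649396706820$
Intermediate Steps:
$H{\left(N,G \right)} = -6 + G + N$ ($H{\left(N,G \right)} = \left(N + G\right) - 6 = \left(G + N\right) - 6 = -6 + G + N$)
$y{\left(x,U \right)} = - \frac{3}{2} - \frac{U}{2}$ ($y{\left(x,U \right)} = - \frac{3}{2} + \frac{U 1 \left(-1\right)}{2} = - \frac{3}{2} + \frac{U \left(-1\right)}{2} = - \frac{3}{2} + \frac{\left(-1\right) U}{2} = - \frac{3}{2} - \frac{U}{2}$)
$\left(14326 + 48884\right) \left(\left(19284 + Z{\left(H{\left(-1,10 \right)},-39 \right)}\right) \left(-22879 + y{\left(51,-59 \right)}\right) + 15451\right) = \left(14326 + 48884\right) \left(\left(19284 - 141\right) \left(-22879 - -28\right) + 15451\right) = 63210 \left(19143 \left(-22879 + \left(- \frac{3}{2} + \frac{59}{2}\right)\right) + 15451\right) = 63210 \left(19143 \left(-22879 + 28\right) + 15451\right) = 63210 \left(19143 \left(-22851\right) + 15451\right) = 63210 \left(-437436693 + 15451\right) = 63210 \left(-437421242\right) = -27649396706820$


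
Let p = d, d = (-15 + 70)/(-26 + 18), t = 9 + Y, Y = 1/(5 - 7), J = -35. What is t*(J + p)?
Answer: -5695/16 ≈ -355.94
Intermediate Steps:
Y = -½ (Y = 1/(-2) = -½ ≈ -0.50000)
t = 17/2 (t = 9 - ½ = 17/2 ≈ 8.5000)
d = -55/8 (d = 55/(-8) = 55*(-⅛) = -55/8 ≈ -6.8750)
p = -55/8 ≈ -6.8750
t*(J + p) = 17*(-35 - 55/8)/2 = (17/2)*(-335/8) = -5695/16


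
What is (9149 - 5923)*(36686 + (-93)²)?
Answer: 146250710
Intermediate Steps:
(9149 - 5923)*(36686 + (-93)²) = 3226*(36686 + 8649) = 3226*45335 = 146250710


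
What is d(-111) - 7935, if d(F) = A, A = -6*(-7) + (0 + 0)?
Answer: -7893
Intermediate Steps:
A = 42 (A = 42 + 0 = 42)
d(F) = 42
d(-111) - 7935 = 42 - 7935 = -7893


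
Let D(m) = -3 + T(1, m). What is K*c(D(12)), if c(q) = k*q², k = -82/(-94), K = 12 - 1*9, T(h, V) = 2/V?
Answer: 11849/564 ≈ 21.009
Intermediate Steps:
K = 3 (K = 12 - 9 = 3)
k = 41/47 (k = -82*(-1/94) = 41/47 ≈ 0.87234)
D(m) = -3 + 2/m
c(q) = 41*q²/47
K*c(D(12)) = 3*(41*(-3 + 2/12)²/47) = 3*(41*(-3 + 2*(1/12))²/47) = 3*(41*(-3 + ⅙)²/47) = 3*(41*(-17/6)²/47) = 3*((41/47)*(289/36)) = 3*(11849/1692) = 11849/564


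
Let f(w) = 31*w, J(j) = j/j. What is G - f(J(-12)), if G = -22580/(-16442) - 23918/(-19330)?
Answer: -2255702126/79455965 ≈ -28.389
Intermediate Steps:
J(j) = 1
G = 207432789/79455965 (G = -22580*(-1/16442) - 23918*(-1/19330) = 11290/8221 + 11959/9665 = 207432789/79455965 ≈ 2.6107)
G - f(J(-12)) = 207432789/79455965 - 31 = -2255702126/79455965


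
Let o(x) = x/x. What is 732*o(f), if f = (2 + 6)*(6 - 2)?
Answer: 732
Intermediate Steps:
f = 32 (f = 8*4 = 32)
o(x) = 1
732*o(f) = 732*1 = 732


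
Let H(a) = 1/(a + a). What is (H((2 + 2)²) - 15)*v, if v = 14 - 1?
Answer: -6227/32 ≈ -194.59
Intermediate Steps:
H(a) = 1/(2*a)
v = 13
(H((2 + 2)²) - 15)*v = (1/(2*((2 + 2)²)) - 15)*13 = (1/(2*(4²)) - 15)*13 = ((½)/16 - 15)*13 = ((½)*(1/16) - 15)*13 = (1/32 - 15)*13 = -479/32*13 = -6227/32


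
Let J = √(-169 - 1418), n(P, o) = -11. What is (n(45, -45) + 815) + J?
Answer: 804 + 23*I*√3 ≈ 804.0 + 39.837*I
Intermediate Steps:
J = 23*I*√3 (J = √(-1587) = 23*I*√3 ≈ 39.837*I)
(n(45, -45) + 815) + J = (-11 + 815) + 23*I*√3 = 804 + 23*I*√3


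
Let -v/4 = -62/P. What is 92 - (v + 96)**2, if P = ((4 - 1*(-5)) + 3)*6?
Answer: -793573/81 ≈ -9797.2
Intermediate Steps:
P = 72 (P = ((4 + 5) + 3)*6 = (9 + 3)*6 = 12*6 = 72)
v = 31/9 (v = -(-248)/72 = -4*(-31/36) = 31/9 ≈ 3.4444)
92 - (v + 96)**2 = 92 - (31/9 + 96)**2 = 92 - (895/9)**2 = 92 - 1*801025/81 = 92 - 801025/81 = -793573/81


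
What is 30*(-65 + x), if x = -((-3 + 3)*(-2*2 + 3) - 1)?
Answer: -1920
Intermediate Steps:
x = 1 (x = -(0*(-4 + 3) - 1) = -(0*(-1) - 1) = -(0 - 1) = -1*(-1) = 1)
30*(-65 + x) = 30*(-65 + 1) = 30*(-64) = -1920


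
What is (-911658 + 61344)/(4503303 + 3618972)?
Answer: -283438/2707425 ≈ -0.10469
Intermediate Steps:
(-911658 + 61344)/(4503303 + 3618972) = -850314/8122275 = -850314*1/8122275 = -283438/2707425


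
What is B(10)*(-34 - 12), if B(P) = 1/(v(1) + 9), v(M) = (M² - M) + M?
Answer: -23/5 ≈ -4.6000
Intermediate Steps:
v(M) = M²
B(P) = ⅒ (B(P) = 1/(1² + 9) = 1/(1 + 9) = 1/10 = ⅒)
B(10)*(-34 - 12) = (-34 - 12)/10 = (⅒)*(-46) = -23/5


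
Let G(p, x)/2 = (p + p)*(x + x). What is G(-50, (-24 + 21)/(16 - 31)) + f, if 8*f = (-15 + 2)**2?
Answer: -471/8 ≈ -58.875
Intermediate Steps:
G(p, x) = 8*p*x (G(p, x) = 2*((p + p)*(x + x)) = 2*((2*p)*(2*x)) = 2*(4*p*x) = 8*p*x)
f = 169/8 (f = (-15 + 2)**2/8 = (1/8)*(-13)**2 = (1/8)*169 = 169/8 ≈ 21.125)
G(-50, (-24 + 21)/(16 - 31)) + f = 8*(-50)*((-24 + 21)/(16 - 31)) + 169/8 = 8*(-50)*(-3/(-15)) + 169/8 = 8*(-50)*(-3*(-1/15)) + 169/8 = 8*(-50)*(1/5) + 169/8 = -80 + 169/8 = -471/8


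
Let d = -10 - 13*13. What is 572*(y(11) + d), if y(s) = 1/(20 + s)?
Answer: -3173456/31 ≈ -1.0237e+5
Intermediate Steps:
d = -179 (d = -10 - 169 = -179)
572*(y(11) + d) = 572*(1/(20 + 11) - 179) = 572*(1/31 - 179) = 572*(-5548/31) = -3173456/31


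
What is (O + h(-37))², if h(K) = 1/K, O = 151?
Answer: 31203396/1369 ≈ 22793.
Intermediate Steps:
(O + h(-37))² = (151 + 1/(-37))² = (151 - 1/37)² = (5586/37)² = 31203396/1369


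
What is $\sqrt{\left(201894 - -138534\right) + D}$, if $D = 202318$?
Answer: $\sqrt{542746} \approx 736.71$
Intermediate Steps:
$\sqrt{\left(201894 - -138534\right) + D} = \sqrt{\left(201894 - -138534\right) + 202318} = \sqrt{\left(201894 + 138534\right) + 202318} = \sqrt{340428 + 202318} = \sqrt{542746}$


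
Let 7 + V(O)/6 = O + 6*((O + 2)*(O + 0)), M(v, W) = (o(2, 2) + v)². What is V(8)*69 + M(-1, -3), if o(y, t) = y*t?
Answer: 199143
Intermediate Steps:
o(y, t) = t*y
M(v, W) = (4 + v)² (M(v, W) = (2*2 + v)² = (4 + v)²)
V(O) = -42 + 6*O + 36*O*(2 + O) (V(O) = -42 + 6*(O + 6*((O + 2)*(O + 0))) = -42 + 6*(O + 6*((2 + O)*O)) = -42 + 6*(O + 6*(O*(2 + O))) = -42 + 6*(O + 6*O*(2 + O)) = -42 + (6*O + 36*O*(2 + O)) = -42 + 6*O + 36*O*(2 + O))
V(8)*69 + M(-1, -3) = (-42 + 36*8² + 78*8)*69 + (4 - 1)² = (-42 + 36*64 + 624)*69 + 3² = (-42 + 2304 + 624)*69 + 9 = 2886*69 + 9 = 199134 + 9 = 199143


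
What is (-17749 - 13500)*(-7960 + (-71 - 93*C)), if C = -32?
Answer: 157963695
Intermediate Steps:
(-17749 - 13500)*(-7960 + (-71 - 93*C)) = (-17749 - 13500)*(-7960 + (-71 - 93*(-32))) = -31249*(-7960 + (-71 + 2976)) = -31249*(-7960 + 2905) = -31249*(-5055) = 157963695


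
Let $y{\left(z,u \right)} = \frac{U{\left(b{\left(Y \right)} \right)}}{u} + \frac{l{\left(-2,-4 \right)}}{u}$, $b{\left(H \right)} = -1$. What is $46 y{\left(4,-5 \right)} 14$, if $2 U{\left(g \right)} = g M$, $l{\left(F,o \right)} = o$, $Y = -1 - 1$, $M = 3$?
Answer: $\frac{3542}{5} \approx 708.4$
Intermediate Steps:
$Y = -2$ ($Y = -1 - 1 = -2$)
$U{\left(g \right)} = \frac{3 g}{2}$ ($U{\left(g \right)} = \frac{g 3}{2} = \frac{3 g}{2}$)
$y{\left(z,u \right)} = - \frac{11}{2 u}$ ($y{\left(z,u \right)} = \frac{\frac{3}{2} \left(-1\right)}{u} - \frac{4}{u} = - \frac{3}{2 u} - \frac{4}{u} = - \frac{11}{2 u}$)
$46 y{\left(4,-5 \right)} 14 = 46 \left(- \frac{11}{2 \left(-5\right)}\right) 14 = 46 \left(\left(- \frac{11}{2}\right) \left(- \frac{1}{5}\right)\right) 14 = 46 \cdot \frac{11}{10} \cdot 14 = \frac{253}{5} \cdot 14 = \frac{3542}{5}$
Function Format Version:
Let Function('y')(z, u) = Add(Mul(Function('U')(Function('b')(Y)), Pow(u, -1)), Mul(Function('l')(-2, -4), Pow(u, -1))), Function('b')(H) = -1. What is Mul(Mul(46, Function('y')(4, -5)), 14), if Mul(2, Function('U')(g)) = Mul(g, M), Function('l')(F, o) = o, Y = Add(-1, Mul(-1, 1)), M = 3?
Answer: Rational(3542, 5) ≈ 708.40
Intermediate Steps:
Y = -2 (Y = Add(-1, -1) = -2)
Function('U')(g) = Mul(Rational(3, 2), g) (Function('U')(g) = Mul(Rational(1, 2), Mul(g, 3)) = Mul(Rational(1, 2), Mul(3, g)) = Mul(Rational(3, 2), g))
Function('y')(z, u) = Mul(Rational(-11, 2), Pow(u, -1)) (Function('y')(z, u) = Add(Mul(Mul(Rational(3, 2), -1), Pow(u, -1)), Mul(-4, Pow(u, -1))) = Add(Mul(Rational(-3, 2), Pow(u, -1)), Mul(-4, Pow(u, -1))) = Mul(Rational(-11, 2), Pow(u, -1)))
Mul(Mul(46, Function('y')(4, -5)), 14) = Mul(Mul(46, Mul(Rational(-11, 2), Pow(-5, -1))), 14) = Mul(Mul(46, Mul(Rational(-11, 2), Rational(-1, 5))), 14) = Mul(Mul(46, Rational(11, 10)), 14) = Mul(Rational(253, 5), 14) = Rational(3542, 5)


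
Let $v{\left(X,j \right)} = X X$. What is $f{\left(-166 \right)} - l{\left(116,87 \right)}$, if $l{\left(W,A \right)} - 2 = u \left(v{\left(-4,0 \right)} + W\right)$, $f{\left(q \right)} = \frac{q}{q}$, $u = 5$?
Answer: $-661$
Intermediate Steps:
$f{\left(q \right)} = 1$
$v{\left(X,j \right)} = X^{2}$
$l{\left(W,A \right)} = 82 + 5 W$ ($l{\left(W,A \right)} = 2 + 5 \left(\left(-4\right)^{2} + W\right) = 2 + 5 \left(16 + W\right) = 2 + \left(80 + 5 W\right) = 82 + 5 W$)
$f{\left(-166 \right)} - l{\left(116,87 \right)} = 1 - \left(82 + 5 \cdot 116\right) = 1 - \left(82 + 580\right) = 1 - 662 = -661$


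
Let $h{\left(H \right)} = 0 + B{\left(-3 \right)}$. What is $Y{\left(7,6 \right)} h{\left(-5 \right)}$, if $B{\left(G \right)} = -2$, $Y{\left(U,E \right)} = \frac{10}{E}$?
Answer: $- \frac{10}{3} \approx -3.3333$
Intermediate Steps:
$h{\left(H \right)} = -2$ ($h{\left(H \right)} = 0 - 2 = -2$)
$Y{\left(7,6 \right)} h{\left(-5 \right)} = \frac{10}{6} \left(-2\right) = 10 \cdot \frac{1}{6} \left(-2\right) = \frac{5}{3} \left(-2\right) = - \frac{10}{3}$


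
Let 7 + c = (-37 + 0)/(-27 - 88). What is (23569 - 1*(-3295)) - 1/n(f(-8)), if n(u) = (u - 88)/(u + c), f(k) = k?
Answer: 37072109/1380 ≈ 26864.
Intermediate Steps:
c = -768/115 (c = -7 + (-37 + 0)/(-27 - 88) = -7 - 37/(-115) = -7 - 37*(-1/115) = -7 + 37/115 = -768/115 ≈ -6.6783)
n(u) = (-88 + u)/(-768/115 + u) (n(u) = (u - 88)/(u - 768/115) = (-88 + u)/(-768/115 + u))
(23569 - 1*(-3295)) - 1/n(f(-8)) = (23569 - 1*(-3295)) - 1/(115*(-88 - 8)/(-768 + 115*(-8))) = (23569 + 3295) - 1/(115*(-96)/(-768 - 920)) = 26864 - 1/(115*(-96)/(-1688)) = 26864 - 1/(115*(-1/1688)*(-96)) = 26864 - 1/1380/211 = 26864 - 1*211/1380 = 26864 - 211/1380 = 37072109/1380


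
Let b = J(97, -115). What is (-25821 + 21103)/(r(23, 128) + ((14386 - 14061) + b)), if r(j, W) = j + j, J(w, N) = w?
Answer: -2359/234 ≈ -10.081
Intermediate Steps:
r(j, W) = 2*j
b = 97
(-25821 + 21103)/(r(23, 128) + ((14386 - 14061) + b)) = (-25821 + 21103)/(2*23 + ((14386 - 14061) + 97)) = -4718/(46 + (325 + 97)) = -4718/(46 + 422) = -4718/468 = -4718*1/468 = -2359/234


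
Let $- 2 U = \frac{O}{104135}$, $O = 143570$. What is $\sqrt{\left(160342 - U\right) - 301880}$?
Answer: $\frac{i \sqrt{61393779969563}}{20827} \approx 376.21 i$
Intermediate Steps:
$U = - \frac{14357}{20827}$ ($U = - \frac{143570 \cdot \frac{1}{104135}}{2} = \left(- \frac{1}{2}\right) \frac{28714}{20827} = - \frac{14357}{20827} \approx -0.68935$)
$\sqrt{\left(160342 - U\right) - 301880} = \sqrt{\left(160342 - - \frac{14357}{20827}\right) - 301880} = \sqrt{\left(160342 + \frac{14357}{20827}\right) - 301880} = \sqrt{\frac{3339457191}{20827} - 301880} = \sqrt{- \frac{2947797569}{20827}} = \frac{i \sqrt{61393779969563}}{20827}$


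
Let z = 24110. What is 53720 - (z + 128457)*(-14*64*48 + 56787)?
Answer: -2102166973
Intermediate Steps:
53720 - (z + 128457)*(-14*64*48 + 56787) = 53720 - (24110 + 128457)*(-14*64*48 + 56787) = 53720 - 152567*(-896*48 + 56787) = 53720 - 152567*(-43008 + 56787) = 53720 - 152567*13779 = 53720 - 1*2102220693 = 53720 - 2102220693 = -2102166973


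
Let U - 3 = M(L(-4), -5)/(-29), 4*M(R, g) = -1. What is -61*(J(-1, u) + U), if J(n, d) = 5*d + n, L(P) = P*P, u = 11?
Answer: -403393/116 ≈ -3477.5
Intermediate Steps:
L(P) = P²
J(n, d) = n + 5*d
M(R, g) = -¼ (M(R, g) = (¼)*(-1) = -¼)
U = 349/116 (U = 3 - ¼/(-29) = 3 - ¼*(-1/29) = 3 + 1/116 = 349/116 ≈ 3.0086)
-61*(J(-1, u) + U) = -61*((-1 + 5*11) + 349/116) = -61*((-1 + 55) + 349/116) = -61*(54 + 349/116) = -61*6613/116 = -403393/116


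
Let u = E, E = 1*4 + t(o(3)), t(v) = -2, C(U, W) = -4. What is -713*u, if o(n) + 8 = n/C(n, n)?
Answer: -1426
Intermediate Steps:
o(n) = -8 - n/4 (o(n) = -8 + n/(-4) = -8 + n*(-¼) = -8 - n/4)
E = 2 (E = 1*4 - 2 = 4 - 2 = 2)
u = 2
-713*u = -713*2 = -1426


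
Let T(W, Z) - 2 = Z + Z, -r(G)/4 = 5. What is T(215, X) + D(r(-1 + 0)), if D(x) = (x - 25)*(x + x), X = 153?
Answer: 2108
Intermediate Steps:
r(G) = -20 (r(G) = -4*5 = -20)
T(W, Z) = 2 + 2*Z (T(W, Z) = 2 + (Z + Z) = 2 + 2*Z)
D(x) = 2*x*(-25 + x) (D(x) = (-25 + x)*(2*x) = 2*x*(-25 + x))
T(215, X) + D(r(-1 + 0)) = (2 + 2*153) + 2*(-20)*(-25 - 20) = (2 + 306) + 2*(-20)*(-45) = 308 + 1800 = 2108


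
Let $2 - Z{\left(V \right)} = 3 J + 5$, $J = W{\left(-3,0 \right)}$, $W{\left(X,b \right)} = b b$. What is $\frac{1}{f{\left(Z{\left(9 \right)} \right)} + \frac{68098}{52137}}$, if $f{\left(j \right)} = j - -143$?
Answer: $\frac{52137}{7367278} \approx 0.0070768$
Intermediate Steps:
$W{\left(X,b \right)} = b^{2}$
$J = 0$ ($J = 0^{2} = 0$)
$Z{\left(V \right)} = -3$ ($Z{\left(V \right)} = 2 - \left(3 \cdot 0 + 5\right) = 2 - \left(0 + 5\right) = 2 - 5 = -3$)
$f{\left(j \right)} = 143 + j$ ($f{\left(j \right)} = j + 143 = 143 + j$)
$\frac{1}{f{\left(Z{\left(9 \right)} \right)} + \frac{68098}{52137}} = \frac{1}{\left(143 - 3\right) + \frac{68098}{52137}} = \frac{1}{140 + 68098 \cdot \frac{1}{52137}} = \frac{1}{140 + \frac{68098}{52137}} = \frac{1}{\frac{7367278}{52137}} = \frac{52137}{7367278}$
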